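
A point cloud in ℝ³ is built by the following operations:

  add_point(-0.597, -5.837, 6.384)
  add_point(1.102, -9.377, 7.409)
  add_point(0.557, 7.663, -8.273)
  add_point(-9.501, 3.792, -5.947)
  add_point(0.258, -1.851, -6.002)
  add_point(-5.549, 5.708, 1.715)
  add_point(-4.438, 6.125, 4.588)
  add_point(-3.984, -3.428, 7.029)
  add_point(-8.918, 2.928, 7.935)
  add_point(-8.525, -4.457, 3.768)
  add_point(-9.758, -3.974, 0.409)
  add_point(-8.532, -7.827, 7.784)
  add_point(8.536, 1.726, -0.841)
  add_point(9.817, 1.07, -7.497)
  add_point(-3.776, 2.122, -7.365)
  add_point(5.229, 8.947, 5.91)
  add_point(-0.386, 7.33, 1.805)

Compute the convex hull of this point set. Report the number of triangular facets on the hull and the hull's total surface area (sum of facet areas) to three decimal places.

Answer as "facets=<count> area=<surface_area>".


Points on the hull: [1, 2, 3, 4, 5, 6, 8, 10, 11, 12, 13, 14, 15, 16] (14 of 17).

Facet areas (half cross-product norm):
  f1: (p11, p1, p10) → 40.3731
  f2: (p12, p15, p13) → 23.0904
  f3: (p12, p1, p13) → 45.1930
  f4: (p12, p1, p15) → 81.8455
  f5: (p4, p1, p10) → 80.4250
  f6: (p4, p1, p13) → 75.9526
  f7: (p2, p15, p13) → 82.2548
  f8: (p8, p1, p15) → 118.2075
  f9: (p8, p11, p1) → 51.5469
  f10: (p8, p3, p10) → 51.3421
  f11: (p8, p11, p10) → 40.4043
  f12: (p16, p2, p15) → 31.4936
  f13: (p14, p2, p3) → 20.0406
  f14: (p14, p3, p10) → 30.7428
  f15: (p14, p4, p10) → 33.2022
  f16: (p14, p4, p13) → 26.6612
  f17: (p14, p2, p13) → 40.3787
  f18: (p6, p16, p2) → 19.9123
  f19: (p6, p8, p15) → 22.2803
  f20: (p6, p16, p15) → 16.8077
  f21: (p5, p8, p3) → 30.2638
  f22: (p5, p6, p8) → 9.8742
  f23: (p5, p2, p3) → 46.4218
  f24: (p5, p6, p2) → 15.1330
Σ area = 1033.848

Euler: V−E+F = 14−36+24 = 2.

facets=24 area=1033.848


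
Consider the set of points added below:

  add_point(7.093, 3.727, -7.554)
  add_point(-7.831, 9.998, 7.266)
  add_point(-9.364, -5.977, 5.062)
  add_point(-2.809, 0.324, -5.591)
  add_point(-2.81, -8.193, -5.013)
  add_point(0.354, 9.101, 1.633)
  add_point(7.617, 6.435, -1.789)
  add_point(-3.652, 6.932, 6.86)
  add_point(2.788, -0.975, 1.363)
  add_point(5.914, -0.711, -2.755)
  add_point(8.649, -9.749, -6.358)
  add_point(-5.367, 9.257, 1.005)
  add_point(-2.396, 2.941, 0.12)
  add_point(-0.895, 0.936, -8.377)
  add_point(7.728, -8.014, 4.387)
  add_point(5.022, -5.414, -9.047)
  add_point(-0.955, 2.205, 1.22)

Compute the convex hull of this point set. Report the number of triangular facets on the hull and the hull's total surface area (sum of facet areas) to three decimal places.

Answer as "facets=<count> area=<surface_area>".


facets=22 area=1045.881

13 of the 17 inputs are extreme points: [0, 1, 2, 3, 4, 5, 6, 7, 10, 11, 13, 14, 15].

Area of each hull facet:
  f1: (p14, p10, p2) → 93.1417
  f2: (p4, p10, p2) → 54.2286
  f3: (p4, p15, p10) → 28.7790
  f4: (p7, p1, p2) → 36.0668
  f5: (p7, p14, p2) → 117.4456
  f6: (p13, p4, p15) → 37.0173
  f7: (p6, p7, p14) → 109.3922
  f8: (p6, p14, p10) → 83.3147
  f9: (p3, p4, p2) → 51.7567
  f10: (p3, p13, p4) → 14.2593
  f11: (p0, p13, p15) → 34.0467
  f12: (p0, p15, p10) → 26.1696
  f13: (p0, p6, p10) → 41.0672
  f14: (p11, p0, p13) → 56.5435
  f15: (p11, p3, p13) → 17.4295
  f16: (p11, p1, p2) → 53.7258
  f17: (p11, p3, p2) → 78.3029
  f18: (p5, p0, p6) → 24.4313
  f19: (p5, p11, p0) → 32.1326
  f20: (p5, p11, p1) → 18.7963
  f21: (p5, p7, p1) → 16.9576
  f22: (p5, p6, p7) → 20.8757
Σ area = 1045.881

Check V−E+F: 13 − 33 + 22 = 2.


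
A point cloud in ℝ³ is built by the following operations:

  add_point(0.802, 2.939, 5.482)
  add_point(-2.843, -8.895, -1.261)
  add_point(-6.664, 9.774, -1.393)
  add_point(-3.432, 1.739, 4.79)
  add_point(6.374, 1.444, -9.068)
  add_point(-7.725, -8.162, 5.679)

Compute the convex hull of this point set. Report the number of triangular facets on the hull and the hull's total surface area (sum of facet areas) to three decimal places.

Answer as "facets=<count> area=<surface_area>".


Extreme-point indices: [0, 1, 2, 3, 4, 5] — 6 of 6 on the boundary.

Facet areas (half cross-product norm):
  f1: (p1, p2, p5) → 79.6140
  f2: (p1, p2, p4) → 129.0114
  f3: (p0, p2, p4) → 92.6764
  f4: (p0, p1, p5) → 57.0094
  f5: (p0, p1, p4) → 99.4781
  f6: (p3, p2, p5) → 45.3071
  f7: (p3, p0, p5) → 19.1052
  f8: (p3, p0, p2) → 23.3346
Σ area = 545.536

Euler characteristic 6−12+8 = 2 ✓

facets=8 area=545.536


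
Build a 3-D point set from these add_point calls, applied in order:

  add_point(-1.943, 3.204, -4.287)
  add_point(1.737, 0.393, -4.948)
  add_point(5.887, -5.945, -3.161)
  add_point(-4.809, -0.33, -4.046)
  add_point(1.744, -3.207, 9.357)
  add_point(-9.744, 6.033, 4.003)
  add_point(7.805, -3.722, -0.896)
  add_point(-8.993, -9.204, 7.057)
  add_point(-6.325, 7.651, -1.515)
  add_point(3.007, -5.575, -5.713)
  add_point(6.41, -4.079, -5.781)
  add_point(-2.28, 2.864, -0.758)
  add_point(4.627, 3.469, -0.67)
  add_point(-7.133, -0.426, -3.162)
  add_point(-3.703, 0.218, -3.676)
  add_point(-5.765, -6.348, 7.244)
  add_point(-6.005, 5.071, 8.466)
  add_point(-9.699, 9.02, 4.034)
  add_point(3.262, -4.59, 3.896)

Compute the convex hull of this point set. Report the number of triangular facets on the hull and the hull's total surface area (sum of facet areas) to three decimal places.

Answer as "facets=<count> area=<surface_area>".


Extreme-point indices: [0, 1, 2, 3, 4, 5, 6, 7, 8, 9, 10, 12, 13, 16, 17, 18] — 16 of 19 on the boundary.

Area of each hull facet:
  f1: (p13, p7, p5) → 67.1074
  f2: (p12, p4, p6) → 45.1465
  f3: (p18, p4, p6) → 11.1183
  f4: (p18, p4, p7) → 36.4270
  f5: (p9, p13, p7) → 79.2499
  f6: (p16, p12, p4) → 67.2597
  f7: (p16, p4, p7) → 68.8889
  f8: (p2, p9, p7) → 34.5880
  f9: (p2, p18, p6) → 12.3478
  f10: (p2, p18, p7) → 45.5390
  f11: (p10, p12, p6) → 20.0243
  f12: (p10, p2, p6) → 6.0295
  f13: (p10, p2, p9) → 5.5732
  f14: (p17, p13, p5) → 11.3481
  f15: (p17, p8, p13) → 26.0611
  f16: (p17, p7, p5) → 5.0162
  f17: (p17, p16, p7) → 47.3461
  f18: (p17, p16, p12) → 49.2573
  f19: (p17, p8, p12) → 34.0672
  f20: (p3, p9, p13) → 7.0650
  f21: (p3, p8, p13) → 10.2876
  f22: (p0, p3, p8) → 15.5126
  f23: (p0, p8, p12) → 24.0762
  f24: (p0, p3, p9) → 21.6733
  f25: (p1, p10, p12) → 19.5026
  f26: (p1, p0, p12) → 14.0493
  f27: (p1, p10, p9) → 11.2024
  f28: (p1, p0, p9) → 9.2925
Σ area = 805.057

Check V−E+F: 16 − 42 + 28 = 2.

facets=28 area=805.057


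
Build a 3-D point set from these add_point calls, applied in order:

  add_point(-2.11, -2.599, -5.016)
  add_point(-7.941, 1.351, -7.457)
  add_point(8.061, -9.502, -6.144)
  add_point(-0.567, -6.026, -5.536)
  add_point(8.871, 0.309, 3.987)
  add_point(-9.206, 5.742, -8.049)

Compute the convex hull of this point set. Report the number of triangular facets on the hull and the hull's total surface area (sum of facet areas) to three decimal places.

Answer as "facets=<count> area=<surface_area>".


facets=8 area=387.116

Hull vertices (6/6): indices [0, 1, 2, 3, 4, 5].

Triangle areas on the boundary:
  f1: (p2, p4, p5) → 152.5379
  f2: (p3, p2, p4) → 63.7036
  f3: (p3, p0, p4) → 27.4733
  f4: (p1, p4, p5) → 43.9907
  f5: (p1, p0, p4) → 39.1148
  f6: (p1, p3, p0) → 9.3228
  f7: (p1, p2, p5) → 28.5384
  f8: (p1, p3, p2) → 22.4349
Σ area = 387.116

Check V−E+F: 6 − 12 + 8 = 2.


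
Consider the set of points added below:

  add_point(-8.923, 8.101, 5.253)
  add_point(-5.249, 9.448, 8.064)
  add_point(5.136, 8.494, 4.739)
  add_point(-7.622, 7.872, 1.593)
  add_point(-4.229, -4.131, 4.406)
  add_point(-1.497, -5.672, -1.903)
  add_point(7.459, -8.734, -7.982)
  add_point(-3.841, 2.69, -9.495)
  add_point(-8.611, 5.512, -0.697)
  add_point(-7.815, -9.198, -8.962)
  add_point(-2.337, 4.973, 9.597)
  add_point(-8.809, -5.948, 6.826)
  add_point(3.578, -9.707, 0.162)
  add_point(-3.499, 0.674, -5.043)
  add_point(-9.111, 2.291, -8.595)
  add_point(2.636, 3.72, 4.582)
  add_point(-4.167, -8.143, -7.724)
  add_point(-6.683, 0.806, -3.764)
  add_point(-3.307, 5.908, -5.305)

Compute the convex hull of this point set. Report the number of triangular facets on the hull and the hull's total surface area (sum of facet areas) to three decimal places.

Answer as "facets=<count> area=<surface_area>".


facets=20 area=1158.431

Hull vertices (12/19): indices [0, 1, 2, 3, 6, 7, 9, 10, 11, 12, 14, 18].

Triangle areas on the boundary:
  f1: (p9, p12, p6) → 64.4727
  f2: (p2, p12, p6) → 85.1720
  f3: (p11, p9, p14) → 90.7280
  f4: (p11, p9, p12) → 98.0476
  f5: (p0, p11, p14) → 101.8603
  f6: (p0, p11, p1) → 33.3216
  f7: (p10, p2, p12) → 86.1843
  f8: (p10, p11, p12) → 94.0244
  f9: (p10, p2, p1) → 26.6073
  f10: (p10, p11, p1) → 33.7082
  f11: (p3, p2, p1) → 38.6869
  f12: (p3, p18, p2) → 52.6582
  f13: (p3, p0, p1) → 8.9113
  f14: (p3, p18, p14) → 31.6714
  f15: (p3, p0, p14) → 13.5555
  f16: (p7, p18, p14) → 14.2331
  f17: (p7, p9, p14) → 30.9814
  f18: (p7, p9, p6) → 90.2642
  f19: (p7, p2, p6) → 140.8291
  f20: (p7, p18, p2) → 22.5137
Σ area = 1158.431

Euler: V−E+F = 12−30+20 = 2.


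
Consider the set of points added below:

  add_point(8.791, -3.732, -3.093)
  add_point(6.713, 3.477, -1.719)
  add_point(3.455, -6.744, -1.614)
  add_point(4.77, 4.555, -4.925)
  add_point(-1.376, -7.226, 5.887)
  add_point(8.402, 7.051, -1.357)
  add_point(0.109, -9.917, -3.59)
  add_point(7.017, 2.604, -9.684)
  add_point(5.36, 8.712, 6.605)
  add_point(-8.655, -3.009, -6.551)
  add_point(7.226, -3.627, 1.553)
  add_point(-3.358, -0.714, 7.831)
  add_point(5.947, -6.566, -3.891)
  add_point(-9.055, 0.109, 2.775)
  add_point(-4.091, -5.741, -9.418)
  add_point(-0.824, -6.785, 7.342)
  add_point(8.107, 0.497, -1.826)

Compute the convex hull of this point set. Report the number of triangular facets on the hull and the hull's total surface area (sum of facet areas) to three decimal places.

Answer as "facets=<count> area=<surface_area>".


facets=24 area=921.251

Extreme-point indices: [0, 3, 4, 5, 6, 7, 8, 9, 10, 11, 12, 13, 14, 15] — 14 of 17 on the boundary.

Triangle areas on the boundary:
  f1: (p3, p8, p13) → 95.9432
  f2: (p9, p14, p7) → 39.4627
  f3: (p9, p3, p13) → 74.3975
  f4: (p9, p3, p7) → 43.3151
  f5: (p11, p8, p13) → 46.0686
  f6: (p11, p15, p13) → 23.8047
  f7: (p11, p15, p8) → 38.8804
  f8: (p10, p15, p8) → 69.9995
  f9: (p6, p9, p14) → 24.1284
  f10: (p5, p3, p8) → 22.1470
  f11: (p5, p3, p7) → 14.3659
  f12: (p5, p7, p0) → 41.9674
  f13: (p5, p10, p0) → 26.3429
  f14: (p5, p10, p8) → 48.1129
  f15: (p12, p7, p0) → 18.6736
  f16: (p12, p10, p0) → 10.0340
  f17: (p12, p14, p7) → 60.9252
  f18: (p12, p6, p14) → 27.6488
  f19: (p12, p10, p15) → 32.3239
  f20: (p12, p6, p15) → 38.4309
  f21: (p4, p6, p15) → 3.8501
  f22: (p4, p6, p9) → 57.4857
  f23: (p4, p15, p13) → 8.5112
  f24: (p4, p9, p13) → 54.4310
Σ area = 921.251

Euler: V−E+F = 14−36+24 = 2.


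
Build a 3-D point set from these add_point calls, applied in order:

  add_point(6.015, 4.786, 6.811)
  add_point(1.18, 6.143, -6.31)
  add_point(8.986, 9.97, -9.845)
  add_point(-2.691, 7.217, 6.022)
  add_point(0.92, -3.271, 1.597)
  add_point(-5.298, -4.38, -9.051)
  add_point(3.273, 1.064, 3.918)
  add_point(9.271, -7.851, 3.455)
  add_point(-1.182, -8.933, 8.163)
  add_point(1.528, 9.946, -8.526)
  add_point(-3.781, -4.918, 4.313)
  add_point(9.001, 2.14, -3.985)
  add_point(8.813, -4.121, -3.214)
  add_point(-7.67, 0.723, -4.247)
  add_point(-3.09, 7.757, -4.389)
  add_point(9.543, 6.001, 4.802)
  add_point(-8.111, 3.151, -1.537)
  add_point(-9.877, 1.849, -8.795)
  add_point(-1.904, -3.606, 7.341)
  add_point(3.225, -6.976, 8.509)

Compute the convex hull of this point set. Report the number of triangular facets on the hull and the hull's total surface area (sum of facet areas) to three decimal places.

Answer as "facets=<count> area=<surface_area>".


facets=26 area=1191.725

Points on the hull: [0, 2, 3, 5, 7, 8, 9, 10, 12, 14, 15, 16, 17, 18, 19] (15 of 20).

Per-facet area ½‖(b−a)×(c−a)‖:
  f1: (p3, p2, p15) → 93.7539
  f2: (p0, p3, p15) → 14.0831
  f3: (p9, p2, p17) → 31.6960
  f4: (p9, p3, p2) → 52.4789
  f5: (p5, p2, p17) → 77.4618
  f6: (p5, p12, p2) → 117.8076
  f7: (p5, p8, p17) → 67.3646
  f8: (p7, p2, p15) → 104.2236
  f9: (p7, p12, p2) → 34.8641
  f10: (p7, p5, p8) → 103.0092
  f11: (p7, p5, p12) → 54.0718
  f12: (p10, p8, p17) → 14.7142
  f13: (p10, p16, p17) → 36.1267
  f14: (p10, p16, p8) → 4.2555
  f15: (p18, p3, p8) → 2.0438
  f16: (p18, p16, p8) → 25.1908
  f17: (p18, p16, p3) → 53.4497
  f18: (p14, p9, p17) → 30.2541
  f19: (p14, p9, p3) → 26.9574
  f20: (p14, p16, p17) → 27.8510
  f21: (p14, p16, p3) → 35.4530
  f22: (p19, p0, p15) → 21.8939
  f23: (p19, p7, p15) → 54.5021
  f24: (p19, p7, p8) → 15.2618
  f25: (p19, p3, p8) → 37.6488
  f26: (p19, p0, p3) → 55.3078
Σ area = 1191.725

Euler characteristic 15−39+26 = 2 ✓


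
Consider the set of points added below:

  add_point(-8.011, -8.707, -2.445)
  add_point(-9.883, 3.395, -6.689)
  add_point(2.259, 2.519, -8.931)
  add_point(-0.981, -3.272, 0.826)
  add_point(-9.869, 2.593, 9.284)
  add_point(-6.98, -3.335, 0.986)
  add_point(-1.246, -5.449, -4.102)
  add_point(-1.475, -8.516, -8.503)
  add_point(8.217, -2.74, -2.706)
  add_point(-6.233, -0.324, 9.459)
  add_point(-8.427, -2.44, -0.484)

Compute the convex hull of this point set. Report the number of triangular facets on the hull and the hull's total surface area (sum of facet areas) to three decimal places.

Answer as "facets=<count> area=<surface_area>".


Points on the hull: [0, 1, 2, 4, 7, 8, 9] (7 of 11).

Area of each hull facet:
  f1: (p9, p0, p8) → 121.0279
  f2: (p7, p0, p1) → 57.2215
  f3: (p7, p0, p8) → 54.5989
  f4: (p4, p9, p8) → 33.8720
  f5: (p4, p0, p1) → 96.1183
  f6: (p4, p9, p0) → 33.2735
  f7: (p2, p7, p1) → 69.7865
  f8: (p2, p7, p8) → 55.6108
  f9: (p2, p4, p1) → 97.4300
  f10: (p2, p4, p8) → 108.5596
Σ area = 727.499

Euler characteristic 7−15+10 = 2 ✓

facets=10 area=727.499


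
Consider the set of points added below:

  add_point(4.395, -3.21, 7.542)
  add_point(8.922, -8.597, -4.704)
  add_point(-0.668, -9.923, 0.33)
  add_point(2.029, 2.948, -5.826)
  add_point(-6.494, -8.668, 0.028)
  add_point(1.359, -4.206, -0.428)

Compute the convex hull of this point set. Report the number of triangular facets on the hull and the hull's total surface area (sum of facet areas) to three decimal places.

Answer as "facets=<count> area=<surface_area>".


Hull vertices (5/6): indices [0, 1, 2, 3, 4].

Facet areas (half cross-product norm):
  f1: (p3, p1, p4) → 96.5891
  f2: (p0, p3, p4) → 96.1000
  f3: (p0, p3, p1) → 86.5614
  f4: (p2, p1, p4) → 19.1305
  f5: (p2, p0, p4) → 30.9394
  f6: (p2, p0, p1) → 59.5054
Σ area = 388.826

Euler: V−E+F = 5−9+6 = 2.

facets=6 area=388.826


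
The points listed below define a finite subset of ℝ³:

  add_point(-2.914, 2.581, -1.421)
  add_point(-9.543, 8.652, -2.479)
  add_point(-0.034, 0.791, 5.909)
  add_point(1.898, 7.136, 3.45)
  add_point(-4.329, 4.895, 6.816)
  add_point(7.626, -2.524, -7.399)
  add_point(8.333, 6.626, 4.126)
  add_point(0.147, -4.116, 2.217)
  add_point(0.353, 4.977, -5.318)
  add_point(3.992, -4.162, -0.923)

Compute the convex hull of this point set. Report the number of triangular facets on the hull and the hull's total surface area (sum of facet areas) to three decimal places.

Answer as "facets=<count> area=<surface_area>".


facets=14 area=553.472

Points on the hull: [1, 2, 3, 4, 5, 6, 7, 8, 9] (9 of 10).

Per-facet area ½‖(b−a)×(c−a)‖:
  f1: (p5, p9, p6) → 48.2010
  f2: (p8, p6, p1) → 64.1623
  f3: (p8, p5, p1) → 24.7117
  f4: (p8, p5, p6) → 65.1560
  f5: (p3, p6, p1) → 15.3678
  f6: (p3, p4, p1) → 41.7950
  f7: (p3, p4, p6) → 15.6439
  f8: (p2, p4, p6) → 30.3616
  f9: (p7, p2, p4) → 13.9123
  f10: (p7, p4, p1) → 62.0876
  f11: (p7, p9, p6) → 31.4678
  f12: (p7, p2, p6) → 30.1062
  f13: (p7, p5, p1) → 102.5405
  f14: (p7, p5, p9) → 7.9588
Σ area = 553.472

Euler: V−E+F = 9−21+14 = 2.


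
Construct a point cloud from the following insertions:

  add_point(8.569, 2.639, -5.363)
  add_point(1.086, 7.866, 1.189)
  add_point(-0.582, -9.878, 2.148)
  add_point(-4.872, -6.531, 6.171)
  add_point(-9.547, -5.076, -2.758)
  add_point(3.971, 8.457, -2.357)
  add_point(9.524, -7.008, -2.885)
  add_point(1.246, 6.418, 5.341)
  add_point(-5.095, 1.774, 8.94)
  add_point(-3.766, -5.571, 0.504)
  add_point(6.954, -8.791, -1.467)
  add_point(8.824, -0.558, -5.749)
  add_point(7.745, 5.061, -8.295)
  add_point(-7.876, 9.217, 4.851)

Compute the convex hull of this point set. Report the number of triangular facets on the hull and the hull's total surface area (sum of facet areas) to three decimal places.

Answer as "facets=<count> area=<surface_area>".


facets=20 area=902.825

Points on the hull: [0, 2, 3, 4, 5, 6, 7, 8, 10, 11, 12, 13] (12 of 14).

Facet areas (half cross-product norm):
  f1: (p12, p6, p4) → 124.7418
  f2: (p12, p13, p4) → 155.9268
  f3: (p2, p3, p4) → 34.0133
  f4: (p5, p12, p13) → 30.2331
  f5: (p5, p0, p12) → 14.8936
  f6: (p8, p13, p4) → 63.5838
  f7: (p8, p3, p4) → 44.2104
  f8: (p10, p2, p3) → 18.5999
  f9: (p10, p8, p6) → 29.9310
  f10: (p10, p8, p3) → 58.6944
  f11: (p10, p6, p4) → 23.6703
  f12: (p10, p2, p4) → 42.0359
  f13: (p11, p12, p6) → 1.6566
  f14: (p11, p0, p6) → 5.8519
  f15: (p11, p0, p12) → 5.2789
  f16: (p7, p8, p13) → 35.2336
  f17: (p7, p5, p13) → 39.4664
  f18: (p7, p8, p6) → 76.2524
  f19: (p7, p5, p0) → 31.5002
  f20: (p7, p0, p6) → 67.0507
Σ area = 902.825

Check V−E+F: 12 − 30 + 20 = 2.


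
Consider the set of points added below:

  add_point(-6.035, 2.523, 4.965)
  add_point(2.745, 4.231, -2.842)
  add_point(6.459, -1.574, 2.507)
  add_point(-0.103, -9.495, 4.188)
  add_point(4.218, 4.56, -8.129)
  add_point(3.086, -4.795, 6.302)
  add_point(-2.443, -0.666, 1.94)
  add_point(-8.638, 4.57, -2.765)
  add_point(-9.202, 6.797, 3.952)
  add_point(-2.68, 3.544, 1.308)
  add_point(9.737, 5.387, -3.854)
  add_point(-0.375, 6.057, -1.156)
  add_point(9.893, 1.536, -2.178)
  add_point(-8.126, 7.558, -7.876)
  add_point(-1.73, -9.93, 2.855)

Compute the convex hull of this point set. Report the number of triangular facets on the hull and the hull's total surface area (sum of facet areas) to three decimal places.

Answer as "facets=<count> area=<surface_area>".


facets=18 area=739.816

Hull vertices (11/15): indices [0, 2, 3, 4, 5, 7, 8, 10, 12, 13, 14].

Area of each hull facet:
  f1: (p10, p13, p8) → 108.6894
  f2: (p7, p14, p8) → 60.3943
  f3: (p7, p13, p8) → 15.7921
  f4: (p7, p13, p14) → 37.1851
  f5: (p0, p14, p8) → 16.0669
  f6: (p0, p5, p8) → 8.3337
  f7: (p3, p14, p12) → 16.2104
  f8: (p3, p0, p14) → 14.3173
  f9: (p3, p0, p5) → 35.6441
  f10: (p4, p10, p12) → 14.5729
  f11: (p4, p10, p13) → 30.8577
  f12: (p4, p14, p12) → 74.8421
  f13: (p4, p13, p14) → 120.4229
  f14: (p2, p10, p12) → 9.9325
  f15: (p2, p3, p12) → 20.5312
  f16: (p2, p3, p5) → 15.8781
  f17: (p2, p5, p8) → 51.2196
  f18: (p2, p10, p8) → 88.9253
Σ area = 739.816

Euler: V−E+F = 11−27+18 = 2.


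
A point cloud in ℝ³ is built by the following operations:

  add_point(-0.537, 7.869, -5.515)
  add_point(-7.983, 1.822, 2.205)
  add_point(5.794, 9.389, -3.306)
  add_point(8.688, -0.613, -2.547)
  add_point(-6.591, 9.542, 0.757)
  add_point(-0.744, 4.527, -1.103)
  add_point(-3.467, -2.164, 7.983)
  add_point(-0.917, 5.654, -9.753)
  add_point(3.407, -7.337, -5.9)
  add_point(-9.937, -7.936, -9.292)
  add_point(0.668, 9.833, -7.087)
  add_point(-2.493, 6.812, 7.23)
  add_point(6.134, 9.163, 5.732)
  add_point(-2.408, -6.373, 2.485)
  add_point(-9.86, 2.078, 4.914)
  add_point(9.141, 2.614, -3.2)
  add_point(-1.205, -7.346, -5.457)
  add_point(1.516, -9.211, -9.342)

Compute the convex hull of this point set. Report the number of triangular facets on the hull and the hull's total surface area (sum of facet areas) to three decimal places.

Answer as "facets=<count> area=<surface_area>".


facets=24 area=1125.970

14 of the 18 inputs are extreme points: [2, 3, 4, 6, 7, 8, 9, 10, 11, 12, 13, 14, 15, 17].

Per-facet area ½‖(b−a)×(c−a)‖:
  f1: (p4, p12, p10) → 68.0451
  f2: (p2, p10, p15) → 21.8263
  f3: (p2, p12, p15) → 34.1386
  f4: (p2, p12, p10) → 22.5825
  f5: (p7, p10, p15) → 30.5139
  f6: (p7, p17, p15) → 85.9990
  f7: (p7, p17, p9) → 83.6107
  f8: (p7, p4, p9) → 102.4672
  f9: (p7, p4, p10) → 27.5171
  f10: (p3, p17, p15) → 17.2433
  f11: (p3, p12, p15) → 17.7517
  f12: (p3, p12, p6) → 92.0866
  f13: (p14, p6, p9) → 71.8082
  f14: (p14, p4, p9) → 79.0961
  f15: (p13, p3, p6) → 46.5859
  f16: (p13, p6, p9) → 37.7243
  f17: (p13, p17, p9) → 69.4159
  f18: (p11, p4, p12) → 35.5909
  f19: (p11, p14, p4) → 33.1156
  f20: (p11, p12, p6) → 38.1072
  f21: (p11, p14, p6) → 33.3095
  f22: (p8, p3, p17) → 10.3962
  f23: (p8, p13, p17) → 20.0137
  f24: (p8, p13, p3) → 47.0248
Σ area = 1125.970

Check V−E+F: 14 − 36 + 24 = 2.


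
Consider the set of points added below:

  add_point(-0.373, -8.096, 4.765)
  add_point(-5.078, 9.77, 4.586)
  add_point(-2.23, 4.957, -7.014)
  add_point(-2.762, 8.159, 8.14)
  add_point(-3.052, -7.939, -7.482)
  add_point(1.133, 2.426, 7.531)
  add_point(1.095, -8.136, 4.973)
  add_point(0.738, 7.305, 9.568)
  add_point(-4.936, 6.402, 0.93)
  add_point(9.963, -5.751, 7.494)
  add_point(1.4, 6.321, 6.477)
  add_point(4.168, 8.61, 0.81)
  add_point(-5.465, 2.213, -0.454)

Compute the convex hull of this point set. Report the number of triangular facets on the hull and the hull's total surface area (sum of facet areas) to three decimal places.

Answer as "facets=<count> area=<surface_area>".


facets=18 area=801.210

Points on the hull: [0, 1, 2, 3, 4, 6, 7, 8, 9, 11, 12] (11 of 13).

Triangle areas on the boundary:
  f1: (p6, p4, p9) → 52.5520
  f2: (p0, p6, p9) → 2.1604
  f3: (p0, p4, p12) → 68.5452
  f4: (p0, p6, p4) → 8.7139
  f5: (p2, p4, p9) → 126.9979
  f6: (p2, p11, p9) → 88.7343
  f7: (p2, p4, p12) → 47.3834
  f8: (p7, p11, p9) → 74.7631
  f9: (p7, p0, p9) → 83.1209
  f10: (p7, p0, p3) → 31.3108
  f11: (p1, p2, p11) → 52.5158
  f12: (p1, p7, p3) → 4.9328
  f13: (p1, p7, p11) → 35.7506
  f14: (p1, p0, p12) → 51.7595
  f15: (p1, p0, p3) → 36.7539
  f16: (p8, p2, p12) → 17.2326
  f17: (p8, p1, p12) → 5.5608
  f18: (p8, p1, p2) → 12.4223
Σ area = 801.210

Check V−E+F: 11 − 27 + 18 = 2.


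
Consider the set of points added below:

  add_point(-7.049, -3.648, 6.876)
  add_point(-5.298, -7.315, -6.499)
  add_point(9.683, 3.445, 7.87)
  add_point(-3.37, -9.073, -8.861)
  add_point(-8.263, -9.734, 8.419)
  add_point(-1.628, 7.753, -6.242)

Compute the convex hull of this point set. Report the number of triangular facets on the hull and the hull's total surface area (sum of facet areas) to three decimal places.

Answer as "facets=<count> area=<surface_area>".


facets=8 area=741.906

Points on the hull: [0, 1, 2, 3, 4, 5] (6 of 6).

Triangle areas on the boundary:
  f1: (p3, p2, p4) → 192.9856
  f2: (p3, p5, p2) → 158.9235
  f3: (p0, p2, p4) → 49.2673
  f4: (p0, p5, p2) → 145.4853
  f5: (p1, p3, p5) → 25.3928
  f6: (p1, p0, p5) → 105.2122
  f7: (p1, p3, p4) → 19.9444
  f8: (p1, p0, p4) → 44.6952
Σ area = 741.906

Euler: V−E+F = 6−12+8 = 2.


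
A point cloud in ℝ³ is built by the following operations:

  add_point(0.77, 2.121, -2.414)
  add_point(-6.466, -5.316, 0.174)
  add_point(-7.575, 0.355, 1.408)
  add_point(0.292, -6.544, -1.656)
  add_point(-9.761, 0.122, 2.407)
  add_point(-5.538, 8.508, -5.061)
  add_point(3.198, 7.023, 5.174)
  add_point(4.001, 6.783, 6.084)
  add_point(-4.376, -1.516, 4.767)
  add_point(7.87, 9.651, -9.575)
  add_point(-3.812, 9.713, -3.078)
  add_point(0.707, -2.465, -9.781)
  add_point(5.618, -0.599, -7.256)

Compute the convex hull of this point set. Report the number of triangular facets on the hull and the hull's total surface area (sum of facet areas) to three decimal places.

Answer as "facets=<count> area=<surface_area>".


facets=16 area=762.176

10 of the 13 inputs are extreme points: [1, 3, 4, 5, 7, 8, 9, 10, 11, 12].

Triangle areas on the boundary:
  f1: (p10, p7, p4) → 76.1012
  f2: (p10, p7, p9) → 81.2729
  f3: (p8, p7, p4) → 31.8017
  f4: (p8, p7, p3) → 55.4795
  f5: (p1, p11, p4) → 39.6384
  f6: (p1, p11, p3) → 31.7199
  f7: (p1, p8, p4) → 17.5684
  f8: (p1, p8, p3) → 22.4451
  f9: (p12, p11, p9) → 28.8643
  f10: (p12, p11, p3) → 25.9614
  f11: (p12, p7, p9) → 79.7879
  f12: (p12, p7, p3) → 72.0983
  f13: (p5, p11, p9) → 83.7348
  f14: (p5, p10, p9) → 18.9901
  f15: (p5, p11, p4) → 79.4133
  f16: (p5, p10, p4) → 17.2993
Σ area = 762.176

Euler characteristic 10−24+16 = 2 ✓


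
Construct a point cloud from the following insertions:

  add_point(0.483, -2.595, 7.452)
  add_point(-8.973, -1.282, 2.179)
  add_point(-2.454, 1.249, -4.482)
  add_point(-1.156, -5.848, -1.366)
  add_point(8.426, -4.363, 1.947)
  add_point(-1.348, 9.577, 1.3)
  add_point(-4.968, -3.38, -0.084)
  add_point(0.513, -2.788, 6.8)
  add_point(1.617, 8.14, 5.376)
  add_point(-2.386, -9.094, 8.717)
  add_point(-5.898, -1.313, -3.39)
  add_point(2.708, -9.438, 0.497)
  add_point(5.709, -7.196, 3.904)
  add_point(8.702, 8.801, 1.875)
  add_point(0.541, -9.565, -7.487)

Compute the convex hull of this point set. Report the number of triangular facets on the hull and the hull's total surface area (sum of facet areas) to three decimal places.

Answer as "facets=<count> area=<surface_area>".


Hull vertices (12/15): indices [0, 1, 2, 4, 5, 8, 9, 10, 11, 12, 13, 14].

Facet areas (half cross-product norm):
  f1: (p9, p14, p1) → 90.8948
  f2: (p4, p14, p13) → 80.6291
  f3: (p2, p14, p13) → 79.6975
  f4: (p8, p9, p1) → 87.7229
  f5: (p11, p9, p14) → 29.2623
  f6: (p11, p4, p14) → 29.7469
  f7: (p10, p14, p1) → 28.6142
  f8: (p10, p2, p14) → 24.7394
  f9: (p0, p8, p13) → 42.1243
  f10: (p0, p8, p9) → 11.9307
  f11: (p5, p2, p13) → 51.3291
  f12: (p5, p8, p13) → 20.5799
  f13: (p5, p8, p1) → 34.8060
  f14: (p5, p10, p1) → 39.9128
  f15: (p5, p10, p2) → 20.5292
  f16: (p12, p11, p9) → 23.5524
  f17: (p12, p11, p4) → 10.3903
  f18: (p12, p0, p9) → 27.7090
  f19: (p12, p4, p13) → 21.6637
  f20: (p12, p0, p13) → 58.8417
Σ area = 814.676

Check V−E+F: 12 − 30 + 20 = 2.

facets=20 area=814.676


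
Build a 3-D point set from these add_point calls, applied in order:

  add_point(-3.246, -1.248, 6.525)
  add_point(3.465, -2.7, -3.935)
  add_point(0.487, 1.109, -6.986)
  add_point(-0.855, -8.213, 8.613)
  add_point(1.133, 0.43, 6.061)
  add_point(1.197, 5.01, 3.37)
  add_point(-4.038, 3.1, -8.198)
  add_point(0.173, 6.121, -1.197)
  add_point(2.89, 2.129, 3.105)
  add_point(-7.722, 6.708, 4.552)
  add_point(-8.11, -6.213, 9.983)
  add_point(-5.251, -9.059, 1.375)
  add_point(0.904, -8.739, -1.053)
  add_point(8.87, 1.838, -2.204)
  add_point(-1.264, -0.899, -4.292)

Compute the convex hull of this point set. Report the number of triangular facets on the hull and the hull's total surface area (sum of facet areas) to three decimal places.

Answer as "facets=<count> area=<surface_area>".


facets=20 area=756.010

Points on the hull: [1, 2, 3, 4, 5, 6, 7, 9, 10, 11, 12, 13] (12 of 15).

Facet areas (half cross-product norm):
  f1: (p6, p9, p10) → 95.6665
  f2: (p4, p9, p10) → 63.7118
  f3: (p7, p6, p13) → 41.6261
  f4: (p7, p6, p9) → 42.3853
  f5: (p11, p6, p10) → 69.1864
  f6: (p11, p12, p6) → 48.4157
  f7: (p2, p6, p13) → 12.6449
  f8: (p2, p12, p6) → 25.5263
  f9: (p5, p4, p13) → 26.5586
  f10: (p5, p4, p9) → 24.2364
  f11: (p5, p7, p13) → 23.0004
  f12: (p5, p7, p9) → 21.8417
  f13: (p3, p4, p10) → 35.2946
  f14: (p3, p11, p10) → 30.9293
  f15: (p3, p11, p12) → 27.7631
  f16: (p3, p12, p13) → 64.6480
  f17: (p3, p4, p13) → 46.6867
  f18: (p1, p12, p13) → 18.6813
  f19: (p1, p2, p13) → 20.6711
  f20: (p1, p2, p12) → 16.5360
Σ area = 756.010

Euler characteristic 12−30+20 = 2 ✓


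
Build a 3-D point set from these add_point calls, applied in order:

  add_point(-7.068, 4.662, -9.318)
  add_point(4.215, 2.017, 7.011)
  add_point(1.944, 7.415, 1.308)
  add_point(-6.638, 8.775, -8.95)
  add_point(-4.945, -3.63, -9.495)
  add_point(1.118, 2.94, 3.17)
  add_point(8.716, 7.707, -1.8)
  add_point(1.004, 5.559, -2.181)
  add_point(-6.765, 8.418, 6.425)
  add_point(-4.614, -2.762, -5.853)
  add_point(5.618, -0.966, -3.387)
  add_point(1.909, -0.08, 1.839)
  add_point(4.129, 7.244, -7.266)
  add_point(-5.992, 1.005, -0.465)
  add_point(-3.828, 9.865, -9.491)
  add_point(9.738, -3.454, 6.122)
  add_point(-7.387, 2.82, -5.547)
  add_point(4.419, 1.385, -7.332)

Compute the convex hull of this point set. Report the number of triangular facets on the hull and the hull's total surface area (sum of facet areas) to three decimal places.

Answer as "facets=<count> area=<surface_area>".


Extreme-point indices: [0, 1, 3, 4, 6, 8, 9, 10, 12, 13, 14, 15, 16, 17] — 14 of 18 on the boundary.

Facet areas (half cross-product norm):
  f1: (p0, p4, p16) → 16.6164
  f2: (p0, p4, p14) → 18.9929
  f3: (p17, p4, p14) → 62.1305
  f4: (p6, p8, p14) → 112.3931
  f5: (p6, p17, p15) → 63.7815
  f6: (p13, p4, p16) → 22.0083
  f7: (p13, p8, p16) → 26.3679
  f8: (p13, p8, p15) → 89.4558
  f9: (p3, p8, p14) → 23.1074
  f10: (p3, p0, p14) → 5.7329
  f11: (p3, p8, p16) → 45.5110
  f12: (p3, p0, p16) → 8.1447
  f13: (p10, p4, p15) → 46.6302
  f14: (p10, p17, p15) → 7.5123
  f15: (p10, p17, p4) → 25.4155
  f16: (p1, p8, p15) → 14.6553
  f17: (p1, p6, p15) → 44.6468
  f18: (p1, p6, p8) → 72.5018
  f19: (p12, p17, p14) → 23.8694
  f20: (p12, p6, p14) → 19.9408
  f21: (p12, p6, p17) → 20.9567
  f22: (p9, p4, p15) → 25.7936
  f23: (p9, p13, p15) → 59.1819
  f24: (p9, p13, p4) → 5.7880
Σ area = 861.135

Euler characteristic 14−36+24 = 2 ✓

facets=24 area=861.135


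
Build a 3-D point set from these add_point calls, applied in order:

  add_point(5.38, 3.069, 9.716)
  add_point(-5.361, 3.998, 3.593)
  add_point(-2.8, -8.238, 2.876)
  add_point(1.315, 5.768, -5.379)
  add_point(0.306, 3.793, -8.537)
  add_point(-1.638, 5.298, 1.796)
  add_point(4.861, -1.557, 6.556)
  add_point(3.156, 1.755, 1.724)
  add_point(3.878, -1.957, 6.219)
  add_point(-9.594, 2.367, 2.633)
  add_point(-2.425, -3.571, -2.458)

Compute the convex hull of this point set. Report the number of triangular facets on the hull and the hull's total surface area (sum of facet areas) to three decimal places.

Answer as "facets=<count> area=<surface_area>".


Extreme-point indices: [0, 1, 2, 3, 4, 5, 6, 9, 10] — 9 of 11 on the boundary.

Triangle areas on the boundary:
  f1: (p2, p0, p9) → 92.7381
  f2: (p6, p2, p0) → 19.5971
  f3: (p6, p4, p2) → 85.7336
  f4: (p10, p2, p9) → 37.6367
  f5: (p10, p4, p9) → 52.5787
  f6: (p10, p4, p2) → 9.6134
  f7: (p1, p0, p9) → 14.3359
  f8: (p1, p5, p9) → 5.9749
  f9: (p1, p5, p0) → 22.9962
  f10: (p3, p5, p0) → 37.7030
  f11: (p3, p6, p0) → 40.5382
  f12: (p3, p6, p4) → 24.4396
  f13: (p3, p4, p9) → 26.6597
  f14: (p3, p5, p9) → 29.2941
Σ area = 499.839

Check V−E+F: 9 − 21 + 14 = 2.

facets=14 area=499.839


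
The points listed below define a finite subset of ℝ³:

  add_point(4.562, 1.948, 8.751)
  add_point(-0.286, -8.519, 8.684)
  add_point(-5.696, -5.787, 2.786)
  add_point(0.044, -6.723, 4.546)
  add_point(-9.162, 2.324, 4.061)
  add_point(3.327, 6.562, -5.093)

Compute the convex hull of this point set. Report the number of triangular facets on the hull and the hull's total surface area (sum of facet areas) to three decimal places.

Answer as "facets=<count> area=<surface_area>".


Extreme-point indices: [0, 1, 2, 3, 4, 5] — 6 of 6 on the boundary.

Facet areas (half cross-product norm):
  f1: (p1, p0, p4) → 77.5410
  f2: (p5, p0, p4) → 97.6626
  f3: (p2, p1, p4) → 33.7845
  f4: (p2, p5, p4) → 70.7940
  f5: (p3, p2, p1) → 13.2791
  f6: (p3, p2, p5) → 50.5796
  f7: (p3, p1, p0) → 24.0693
  f8: (p3, p5, p0) → 77.0221
Σ area = 444.732

Euler: V−E+F = 6−12+8 = 2.

facets=8 area=444.732


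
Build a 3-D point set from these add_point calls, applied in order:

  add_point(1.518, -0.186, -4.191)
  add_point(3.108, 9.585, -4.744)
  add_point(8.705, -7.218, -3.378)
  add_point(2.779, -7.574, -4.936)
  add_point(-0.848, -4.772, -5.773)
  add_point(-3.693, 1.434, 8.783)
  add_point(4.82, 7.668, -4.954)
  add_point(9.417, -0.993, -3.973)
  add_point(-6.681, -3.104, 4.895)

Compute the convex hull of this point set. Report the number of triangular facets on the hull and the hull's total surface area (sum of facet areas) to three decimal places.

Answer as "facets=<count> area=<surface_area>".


Points on the hull: [1, 2, 3, 4, 5, 6, 7, 8] (8 of 9).

Facet areas (half cross-product norm):
  f1: (p4, p1, p8) → 91.4069
  f2: (p5, p1, p8) → 57.3934
  f3: (p2, p5, p8) → 59.9044
  f4: (p2, p5, p7) → 58.0594
  f5: (p6, p4, p7) → 54.0149
  f6: (p6, p4, p1) → 16.1420
  f7: (p6, p5, p7) → 84.1624
  f8: (p6, p5, p1) → 22.1636
  f9: (p3, p4, p7) → 21.6519
  f10: (p3, p2, p7) → 19.1173
  f11: (p3, p4, p8) → 27.3116
  f12: (p3, p2, p8) → 39.4716
Σ area = 550.799

Check V−E+F: 8 − 18 + 12 = 2.

facets=12 area=550.799


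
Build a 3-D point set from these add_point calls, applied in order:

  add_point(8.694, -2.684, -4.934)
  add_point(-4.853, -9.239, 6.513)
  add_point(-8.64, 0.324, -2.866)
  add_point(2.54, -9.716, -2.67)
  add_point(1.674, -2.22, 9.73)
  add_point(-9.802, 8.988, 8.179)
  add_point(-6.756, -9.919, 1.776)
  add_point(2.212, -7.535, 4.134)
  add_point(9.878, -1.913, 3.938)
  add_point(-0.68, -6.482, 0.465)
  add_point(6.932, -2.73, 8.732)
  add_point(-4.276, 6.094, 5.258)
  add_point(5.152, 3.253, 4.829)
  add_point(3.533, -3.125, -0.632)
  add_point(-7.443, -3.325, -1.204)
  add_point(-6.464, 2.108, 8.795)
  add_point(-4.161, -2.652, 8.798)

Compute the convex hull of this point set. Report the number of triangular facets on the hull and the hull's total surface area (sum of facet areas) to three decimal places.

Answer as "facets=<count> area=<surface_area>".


Hull vertices (14/17): indices [0, 1, 2, 3, 4, 5, 6, 7, 8, 10, 11, 12, 15, 16].

Area of each hull facet:
  f1: (p2, p6, p5) → 77.8188
  f2: (p2, p0, p5) → 119.8869
  f3: (p12, p0, p8) → 31.5477
  f4: (p3, p0, p8) → 43.0314
  f5: (p3, p2, p6) → 58.7022
  f6: (p3, p2, p0) → 72.2364
  f7: (p11, p0, p5) → 10.8986
  f8: (p11, p12, p5) → 14.2958
  f9: (p11, p12, p0) → 52.2908
  f10: (p1, p3, p6) → 26.4902
  f11: (p1, p16, p4) → 20.2602
  f12: (p1, p6, p5) → 48.5198
  f13: (p10, p3, p8) → 35.7326
  f14: (p10, p1, p4) → 23.4335
  f15: (p10, p12, p8) → 18.8099
  f16: (p10, p4, p5) → 28.9192
  f17: (p10, p12, p5) → 55.2733
  f18: (p15, p1, p5) → 18.0749
  f19: (p15, p1, p16) → 11.0376
  f20: (p15, p4, p5) → 20.8779
  f21: (p15, p16, p4) → 14.5937
  f22: (p7, p1, p3) → 26.3295
  f23: (p7, p10, p3) → 21.1253
  f24: (p7, p10, p1) → 27.1713
Σ area = 877.357

Euler: V−E+F = 14−36+24 = 2.

facets=24 area=877.357


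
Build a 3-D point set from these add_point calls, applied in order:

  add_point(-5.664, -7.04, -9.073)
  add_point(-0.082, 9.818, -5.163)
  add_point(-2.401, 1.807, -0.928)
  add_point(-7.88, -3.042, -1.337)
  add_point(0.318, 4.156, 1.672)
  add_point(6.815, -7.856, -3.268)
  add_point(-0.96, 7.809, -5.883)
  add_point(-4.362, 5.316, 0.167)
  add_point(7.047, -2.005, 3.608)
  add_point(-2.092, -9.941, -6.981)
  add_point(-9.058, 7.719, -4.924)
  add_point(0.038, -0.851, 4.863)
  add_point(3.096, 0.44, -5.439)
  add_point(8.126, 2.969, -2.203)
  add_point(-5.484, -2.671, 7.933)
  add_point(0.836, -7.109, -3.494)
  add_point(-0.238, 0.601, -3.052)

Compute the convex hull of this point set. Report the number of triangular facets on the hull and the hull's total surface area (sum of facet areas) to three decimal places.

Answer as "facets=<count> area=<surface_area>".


Extreme-point indices: [0, 1, 3, 4, 5, 6, 7, 8, 9, 10, 12, 13, 14] — 13 of 17 on the boundary.

Triangle areas on the boundary:
  f1: (p5, p14, p9) → 81.1276
  f2: (p3, p14, p10) → 52.2282
  f3: (p3, p14, p9) → 46.6056
  f4: (p8, p5, p13) → 34.4779
  f5: (p8, p5, p14) → 58.8306
  f6: (p0, p6, p10) → 62.2285
  f7: (p0, p3, p10) → 50.4498
  f8: (p0, p3, p9) → 22.6492
  f9: (p0, p5, p9) → 18.4788
  f10: (p1, p6, p10) → 8.8119
  f11: (p12, p5, p13) → 30.2555
  f12: (p12, p0, p5) → 55.4086
  f13: (p12, p0, p6) → 50.0702
  f14: (p12, p1, p13) → 31.8720
  f15: (p12, p1, p6) → 8.0392
  f16: (p7, p14, p10) → 31.1430
  f17: (p7, p1, p10) → 28.6439
  f18: (p4, p8, p13) → 31.5876
  f19: (p4, p1, p13) → 38.1832
  f20: (p4, p8, p14) → 50.4059
  f21: (p4, p7, p14) → 27.1653
  f22: (p4, p7, p1) → 20.3912
Σ area = 839.054

Euler: V−E+F = 13−33+22 = 2.

facets=22 area=839.054


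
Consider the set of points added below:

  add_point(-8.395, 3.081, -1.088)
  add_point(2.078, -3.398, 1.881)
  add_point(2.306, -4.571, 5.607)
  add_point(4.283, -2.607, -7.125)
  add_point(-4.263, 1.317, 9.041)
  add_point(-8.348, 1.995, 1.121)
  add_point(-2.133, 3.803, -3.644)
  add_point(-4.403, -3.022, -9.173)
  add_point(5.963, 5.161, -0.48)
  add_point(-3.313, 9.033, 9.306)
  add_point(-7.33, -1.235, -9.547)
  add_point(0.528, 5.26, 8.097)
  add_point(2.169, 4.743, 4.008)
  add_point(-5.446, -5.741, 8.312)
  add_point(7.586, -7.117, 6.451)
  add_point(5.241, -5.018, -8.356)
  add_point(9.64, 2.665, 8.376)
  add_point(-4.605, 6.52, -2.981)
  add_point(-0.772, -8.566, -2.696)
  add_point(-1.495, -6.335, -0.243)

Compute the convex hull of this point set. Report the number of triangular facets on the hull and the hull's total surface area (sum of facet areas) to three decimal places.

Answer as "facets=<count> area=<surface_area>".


facets=24 area=1035.416

Extreme-point indices: [0, 3, 4, 5, 7, 8, 9, 10, 13, 14, 15, 16, 17, 18] — 14 of 20 on the boundary.

Per-facet area ½‖(b−a)×(c−a)‖:
  f1: (p13, p10, p18) → 72.6612
  f2: (p9, p8, p16) → 66.1100
  f3: (p14, p13, p16) → 67.1885
  f4: (p14, p13, p18) → 69.2472
  f5: (p5, p10, p0) → 9.4727
  f6: (p5, p13, p10) → 56.2396
  f7: (p5, p9, p0) → 13.6568
  f8: (p5, p9, p13) → 64.5376
  f9: (p17, p10, p0) → 25.9412
  f10: (p17, p9, p0) → 34.0524
  f11: (p17, p9, p8) → 65.8823
  f12: (p15, p14, p18) → 56.0315
  f13: (p15, p8, p16) → 59.3824
  f14: (p15, p14, p16) → 76.7779
  f15: (p4, p13, p16) → 48.6571
  f16: (p4, p9, p16) → 53.1123
  f17: (p4, p9, p13) → 2.2423
  f18: (p7, p10, p18) → 11.1229
  f19: (p7, p15, p18) → 37.9035
  f20: (p7, p15, p10) → 5.7392
  f21: (p3, p17, p10) → 60.0450
  f22: (p3, p15, p10) → 16.1619
  f23: (p3, p17, p8) → 55.4258
  f24: (p3, p15, p8) → 7.8249
Σ area = 1035.416

Euler characteristic 14−36+24 = 2 ✓


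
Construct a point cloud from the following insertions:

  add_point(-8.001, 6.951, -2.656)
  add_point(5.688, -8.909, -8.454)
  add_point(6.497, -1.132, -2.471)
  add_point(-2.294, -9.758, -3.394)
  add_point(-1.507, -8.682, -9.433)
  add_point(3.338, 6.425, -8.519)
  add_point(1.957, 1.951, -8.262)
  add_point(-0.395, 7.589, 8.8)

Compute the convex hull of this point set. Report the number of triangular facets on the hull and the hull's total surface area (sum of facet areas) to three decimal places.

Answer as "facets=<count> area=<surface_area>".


facets=10 area=712.123

7 of the 8 inputs are extreme points: [0, 1, 2, 3, 4, 5, 7].

Triangle areas on the boundary:
  f1: (p7, p3, p0) → 121.0280
  f2: (p7, p3, p2) → 96.9515
  f3: (p5, p7, p0) → 87.4349
  f4: (p5, p7, p2) → 79.9955
  f5: (p1, p3, p2) → 45.9107
  f6: (p1, p5, p2) → 49.1106
  f7: (p4, p3, p0) → 54.4589
  f8: (p4, p1, p3) → 22.4630
  f9: (p4, p5, p0) → 99.3553
  f10: (p4, p1, p5) → 55.4147
Σ area = 712.123

Euler: V−E+F = 7−15+10 = 2.
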